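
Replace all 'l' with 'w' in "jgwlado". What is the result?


Input string: 'jgwlado'
Operation: replace 'l' with 'w'
Positions of 'l': 3
After replacement: jgwwado


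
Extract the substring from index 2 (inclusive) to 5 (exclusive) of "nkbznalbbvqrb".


Input string: 'nkbznalbbvqrb'
Operation: slice [2:5]
Extract characters: s[2]='b', s[3]='z', s[4]='n'
Result: bzn


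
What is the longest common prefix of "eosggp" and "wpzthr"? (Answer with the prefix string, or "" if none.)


String 1: 'eosggp'
String 2: 'wpzthr'
Compare position by position:
pos 0: 'e' vs 'w' differ -> stop
Longest common prefix: "" (length 0)


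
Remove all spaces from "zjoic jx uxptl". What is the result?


Input string: 'zjoic jx uxptl'
Operation: remove all spaces
Words: 'zjoic', 'jx', 'uxptl'
Join without spaces: zjoicjxuxptl


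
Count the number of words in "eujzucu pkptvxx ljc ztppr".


Input string: 'eujzucu pkptvxx ljc ztppr'
Operation: split by spaces
Words found: 'eujzucu', 'pkptvxx', 'ljc', 'ztppr'
Word count: 4


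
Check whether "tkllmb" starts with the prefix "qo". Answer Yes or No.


Input string: 'tkllmb'
Prefix to check: 'qo'
First 2 characters of input: 'tk'
Match: False
Result: No


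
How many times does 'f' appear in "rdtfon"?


Input string: 'rdtfon'
Target character: 'f'
Scan each position: s[3]='f'
Matches found at indices: 3
Total: 1


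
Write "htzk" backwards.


Input string: 'htzk'
Operation: reverse character order
Original order: 'h' -> 't' -> 'z' -> 'k'
Reversed order: 'k' -> 'z' -> 't' -> 'h'
Result: kzth


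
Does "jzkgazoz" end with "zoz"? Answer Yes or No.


Input string: 'jzkgazoz'
Suffix to check: 'zoz'
Last 3 characters of input: 'zoz'
Match: True
Result: Yes


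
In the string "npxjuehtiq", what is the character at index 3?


Input string: 'npxjuehtiq'
Operation: get character at index 3
Index mapping: s[0]='n', s[1]='p', s[2]='x', s[3]='j'
Result: 'j'


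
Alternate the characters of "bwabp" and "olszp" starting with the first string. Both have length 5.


String 1: 'bwabp'
String 2: 'olszp'
Operation: alternate characters
Pairs: 'b'+'o', 'w'+'l', 'a'+'s', 'b'+'z', 'p'+'p'
Result: bowlasbzpp


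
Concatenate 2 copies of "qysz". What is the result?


Input string: 'qysz'
Operation: repeat 2 times
Concatenation: 'qysz' + 'qysz'
Result: qyszqysz


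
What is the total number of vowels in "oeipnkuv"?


Input string: 'oeipnkuv'
Operation: count vowels (a, e, i, o, u)
Scan: s[0]='o' (vowel), s[1]='e' (vowel), s[2]='i' (vowel), s[3]='p', s[4]='n', s[5]='k', s[6]='u' (vowel), s[7]='v'
Vowels found: 4
Result: 4


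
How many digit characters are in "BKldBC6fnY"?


Input string: 'BKldBC6fnY'
Operation: count digit characters (0-9)
Scan: 'B', 'K', 'l', 'd', 'B', 'C', '6'(digit), 'f', 'n', 'Y'
Digits found: 1
Result: 1


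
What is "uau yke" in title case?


Input string: 'uau yke'
Operation: capitalize first letter of each word
Word transformations: 'uau'->'Uau', 'yke'->'Yke'
Result: Uau Yke


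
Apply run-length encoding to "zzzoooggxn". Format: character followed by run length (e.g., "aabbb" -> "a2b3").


Input: 'zzzoooggxn'
Operation: identify consecutive runs
Runs: 'zzz' -> z3, 'ooo' -> o3, 'gg' -> g2, 'x' -> x1, 'n' -> n1
Encoded: z3o3g2x1n1


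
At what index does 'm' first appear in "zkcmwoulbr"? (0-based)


Input string: 'zkcmwoulbr'
Target: 'm'
Scanning left to right: s[0]='z', s[1]='k', s[2]='c', s[3]='m'
First match at index: 3


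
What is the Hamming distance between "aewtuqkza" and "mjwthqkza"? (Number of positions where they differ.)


String 1: 'aewtuqkza'
String 2: 'mjwthqkza'
Compare each position: pos 0: 'a'!='m', pos 1: 'e'!='j', pos 2: 'w'=='w', pos 3: 't'=='t', pos 4: 'u'!='h', pos 5: 'q'=='q', pos 6: 'k'=='k', pos 7: 'z'=='z', pos 8: 'a'=='a'
Differing positions: 3
Hamming distance: 3


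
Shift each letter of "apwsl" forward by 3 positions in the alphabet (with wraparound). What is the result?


Input: 'apwsl', shift = 3
Operation: for each letter, (position + 3) mod 26
Mapping: 'a'(0+3=3)->'d', 'p'(15+3=18)->'s', 'w'(22+3=25)->'z', 's'(18+3=21)->'v', 'l'(11+3=14)->'o'
Result: dszvo


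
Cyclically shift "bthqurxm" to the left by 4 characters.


Input: 'bthqurxm', shift = 4
Operation: split at index 4 and swap parts
Front part s[0:4] = 'bthq'
Back part s[4:] = 'urxm'
Rotated = back + front = 'urxm' + 'bthq'
Result: urxmbthq


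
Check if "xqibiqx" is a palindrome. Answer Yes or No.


Input string: 'xqibiqx'
Reversed: 'xqibiqx'
Compare pairs: s[0]='x' vs s[6]='x' (match), s[1]='q' vs s[5]='q' (match), s[2]='i' vs s[4]='i' (match)
Palindrome: Yes


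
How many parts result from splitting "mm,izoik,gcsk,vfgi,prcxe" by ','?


Input string: 'mm,izoik,gcsk,vfgi,prcxe'
Delimiter: ','
Split result: 'mm', 'izoik', 'gcsk', 'vfgi', 'prcxe'
Number of parts: 5


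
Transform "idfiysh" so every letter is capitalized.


Input string: 'idfiysh'
Operation: convert each letter to uppercase
Mapping: 'i'->'I', 'd'->'D', 'f'->'F', 'i'->'I', 'y'->'Y', 's'->'S', 'h'->'H'
Result: IDFIYSH


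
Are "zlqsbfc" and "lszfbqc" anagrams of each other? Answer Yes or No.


String 1: 'zlqsbfc' -> sorted: 'bcflqsz'
String 2: 'lszfbqc' -> sorted: 'bcflqsz'
Compare sorted forms: 'bcflqsz' == 'bcflqsz'
Anagram: Yes


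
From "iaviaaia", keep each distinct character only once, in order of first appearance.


Input: 'iaviaaia'
Operation: keep first occurrence of each character
Scan: s[0]='i' new -> keep; s[1]='a' new -> keep; s[2]='v' new -> keep; s[3]='i' seen -> skip; s[4]='a' seen -> skip; s[5]='a' seen -> skip; s[6]='i' seen -> skip; s[7]='a' seen -> skip
Result: iav


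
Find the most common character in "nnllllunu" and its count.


Input: 'nnllllunu'
Operation: tally each character
Counts: 'l':4, 'n':3, 'u':2
Maximum: 'l' appears 4 times


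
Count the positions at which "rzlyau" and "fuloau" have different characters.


String 1: 'rzlyau'
String 2: 'fuloau'
Compare each position: pos 0: 'r'!='f', pos 1: 'z'!='u', pos 2: 'l'=='l', pos 3: 'y'!='o', pos 4: 'a'=='a', pos 5: 'u'=='u'
Differing positions: 3
Hamming distance: 3


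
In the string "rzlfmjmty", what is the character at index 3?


Input string: 'rzlfmjmty'
Operation: get character at index 3
Index mapping: s[0]='r', s[1]='z', s[2]='l', s[3]='f'
Result: 'f'


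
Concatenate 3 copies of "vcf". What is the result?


Input string: 'vcf'
Operation: repeat 3 times
Concatenation: 'vcf' + 'vcf' + 'vcf'
Result: vcfvcfvcf


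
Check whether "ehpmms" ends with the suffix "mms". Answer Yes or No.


Input string: 'ehpmms'
Suffix to check: 'mms'
Last 3 characters of input: 'mms'
Match: True
Result: Yes


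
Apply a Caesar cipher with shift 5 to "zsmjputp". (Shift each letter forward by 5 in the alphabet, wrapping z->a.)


Input: 'zsmjputp', shift = 5
Operation: for each letter, (position + 5) mod 26
Mapping: 'z'(25+5=30, 30 mod 26=4)->'e', 's'(18+5=23)->'x', 'm'(12+5=17)->'r', 'j'(9+5=14)->'o', 'p'(15+5=20)->'u', 'u'(20+5=25)->'z', 't'(19+5=24)->'y', 'p'(15+5=20)->'u'
Result: exrouzyu


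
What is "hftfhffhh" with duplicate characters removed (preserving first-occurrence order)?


Input: 'hftfhffhh'
Operation: keep first occurrence of each character
Scan: s[0]='h' new -> keep; s[1]='f' new -> keep; s[2]='t' new -> keep; s[3]='f' seen -> skip; s[4]='h' seen -> skip; s[5]='f' seen -> skip; s[6]='f' seen -> skip; s[7]='h' seen -> skip; s[8]='h' seen -> skip
Result: hft


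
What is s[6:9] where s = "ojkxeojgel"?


Input string: 'ojkxeojgel'
Operation: slice [6:9]
Extract characters: s[6]='j', s[7]='g', s[8]='e'
Result: jge


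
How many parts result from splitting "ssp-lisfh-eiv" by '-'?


Input string: 'ssp-lisfh-eiv'
Delimiter: '-'
Split result: 'ssp', 'lisfh', 'eiv'
Number of parts: 3


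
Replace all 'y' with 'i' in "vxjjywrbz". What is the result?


Input string: 'vxjjywrbz'
Operation: replace 'y' with 'i'
Positions of 'y': 4
After replacement: vxjjiwrbz


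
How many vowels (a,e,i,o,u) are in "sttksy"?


Input string: 'sttksy'
Operation: count vowels (a, e, i, o, u)
Scan: s[0]='s', s[1]='t', s[2]='t', s[3]='k', s[4]='s', s[5]='y'
Vowels found: 0
Result: 0


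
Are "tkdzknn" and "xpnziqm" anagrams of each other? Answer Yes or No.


String 1: 'tkdzknn' -> sorted: 'dkknntz'
String 2: 'xpnziqm' -> sorted: 'imnpqxz'
Compare sorted forms: 'dkknntz' != 'imnpqxz'
Anagram: No


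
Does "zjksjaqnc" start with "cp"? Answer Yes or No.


Input string: 'zjksjaqnc'
Prefix to check: 'cp'
First 2 characters of input: 'zj'
Match: False
Result: No


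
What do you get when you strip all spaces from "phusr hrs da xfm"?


Input string: 'phusr hrs da xfm'
Operation: remove all spaces
Words: 'phusr', 'hrs', 'da', 'xfm'
Join without spaces: phusrhrsdaxfm


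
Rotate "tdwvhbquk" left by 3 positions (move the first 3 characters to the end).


Input: 'tdwvhbquk', shift = 3
Operation: split at index 3 and swap parts
Front part s[0:3] = 'tdw'
Back part s[3:] = 'vhbquk'
Rotated = back + front = 'vhbquk' + 'tdw'
Result: vhbquktdw


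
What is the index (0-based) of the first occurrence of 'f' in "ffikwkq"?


Input string: 'ffikwkq'
Target: 'f'
Scanning left to right: s[0]='f'
First match at index: 0


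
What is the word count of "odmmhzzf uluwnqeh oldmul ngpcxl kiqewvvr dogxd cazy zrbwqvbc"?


Input string: 'odmmhzzf uluwnqeh oldmul ngpcxl kiqewvvr dogxd cazy zrbwqvbc'
Operation: split by spaces
Words found: 'odmmhzzf', 'uluwnqeh', 'oldmul', 'ngpcxl', 'kiqewvvr', 'dogxd', 'cazy', 'zrbwqvbc'
Word count: 8


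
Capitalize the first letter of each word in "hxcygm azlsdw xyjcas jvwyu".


Input string: 'hxcygm azlsdw xyjcas jvwyu'
Operation: capitalize first letter of each word
Word transformations: 'hxcygm'->'Hxcygm', 'azlsdw'->'Azlsdw', 'xyjcas'->'Xyjcas', 'jvwyu'->'Jvwyu'
Result: Hxcygm Azlsdw Xyjcas Jvwyu


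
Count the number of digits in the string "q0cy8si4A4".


Input string: 'q0cy8si4A4'
Operation: count digit characters (0-9)
Scan: 'q', '0'(digit), 'c', 'y', '8'(digit), 's', 'i', '4'(digit), 'A', '4'(digit)
Digits found: 4
Result: 4


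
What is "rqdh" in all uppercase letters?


Input string: 'rqdh'
Operation: convert each letter to uppercase
Mapping: 'r'->'R', 'q'->'Q', 'd'->'D', 'h'->'H'
Result: RQDH


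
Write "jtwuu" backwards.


Input string: 'jtwuu'
Operation: reverse character order
Original order: 'j' -> 't' -> 'w' -> 'u' -> 'u'
Reversed order: 'u' -> 'u' -> 'w' -> 't' -> 'j'
Result: uuwtj


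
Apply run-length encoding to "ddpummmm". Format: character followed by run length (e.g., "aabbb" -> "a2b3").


Input: 'ddpummmm'
Operation: identify consecutive runs
Runs: 'dd' -> d2, 'p' -> p1, 'u' -> u1, 'mmmm' -> m4
Encoded: d2p1u1m4


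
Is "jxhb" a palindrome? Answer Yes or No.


Input string: 'jxhb'
Reversed: 'bhxj'
Compare pairs: s[0]='j' vs s[3]='b' (mismatch), s[1]='x' vs s[2]='h' (mismatch)
Palindrome: No


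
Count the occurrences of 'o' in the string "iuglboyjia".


Input string: 'iuglboyjia'
Target character: 'o'
Scan each position: s[5]='o'
Matches found at indices: 5
Total: 1


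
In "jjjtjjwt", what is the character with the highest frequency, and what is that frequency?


Input: 'jjjtjjwt'
Operation: tally each character
Counts: 'j':5, 't':2, 'w':1
Maximum: 'j' appears 5 times


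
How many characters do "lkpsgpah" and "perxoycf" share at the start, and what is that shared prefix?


String 1: 'lkpsgpah'
String 2: 'perxoycf'
Compare position by position:
pos 0: 'l' vs 'p' differ -> stop
Longest common prefix: "" (length 0)


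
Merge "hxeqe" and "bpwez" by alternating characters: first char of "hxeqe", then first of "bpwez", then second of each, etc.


String 1: 'hxeqe'
String 2: 'bpwez'
Operation: alternate characters
Pairs: 'h'+'b', 'x'+'p', 'e'+'w', 'q'+'e', 'e'+'z'
Result: hbxpewqeez


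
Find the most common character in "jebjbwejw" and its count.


Input: 'jebjbwejw'
Operation: tally each character
Counts: 'b':2, 'e':2, 'j':3, 'w':2
Maximum: 'j' appears 3 times


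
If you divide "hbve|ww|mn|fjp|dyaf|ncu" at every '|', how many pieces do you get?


Input string: 'hbve|ww|mn|fjp|dyaf|ncu'
Delimiter: '|'
Split result: 'hbve', 'ww', 'mn', 'fjp', 'dyaf', 'ncu'
Number of parts: 6


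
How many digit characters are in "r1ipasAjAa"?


Input string: 'r1ipasAjAa'
Operation: count digit characters (0-9)
Scan: 'r', '1'(digit), 'i', 'p', 'a', 's', 'A', 'j', 'A', 'a'
Digits found: 1
Result: 1


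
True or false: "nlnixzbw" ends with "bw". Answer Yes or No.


Input string: 'nlnixzbw'
Suffix to check: 'bw'
Last 2 characters of input: 'bw'
Match: True
Result: Yes


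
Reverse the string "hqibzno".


Input string: 'hqibzno'
Operation: reverse character order
Original order: 'h' -> 'q' -> 'i' -> 'b' -> 'z' -> 'n' -> 'o'
Reversed order: 'o' -> 'n' -> 'z' -> 'b' -> 'i' -> 'q' -> 'h'
Result: onzbiqh


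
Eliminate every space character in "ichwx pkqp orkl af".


Input string: 'ichwx pkqp orkl af'
Operation: remove all spaces
Words: 'ichwx', 'pkqp', 'orkl', 'af'
Join without spaces: ichwxpkqporklaf


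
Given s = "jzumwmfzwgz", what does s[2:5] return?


Input string: 'jzumwmfzwgz'
Operation: slice [2:5]
Extract characters: s[2]='u', s[3]='m', s[4]='w'
Result: umw


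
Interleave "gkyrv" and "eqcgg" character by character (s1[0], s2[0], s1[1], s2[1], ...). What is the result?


String 1: 'gkyrv'
String 2: 'eqcgg'
Operation: alternate characters
Pairs: 'g'+'e', 'k'+'q', 'y'+'c', 'r'+'g', 'v'+'g'
Result: gekqycrgvg


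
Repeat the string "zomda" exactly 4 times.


Input string: 'zomda'
Operation: repeat 4 times
Concatenation: 'zomda' + 'zomda' + 'zomda' + 'zomda'
Result: zomdazomdazomdazomda


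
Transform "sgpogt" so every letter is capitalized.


Input string: 'sgpogt'
Operation: convert each letter to uppercase
Mapping: 's'->'S', 'g'->'G', 'p'->'P', 'o'->'O', 'g'->'G', 't'->'T'
Result: SGPOGT


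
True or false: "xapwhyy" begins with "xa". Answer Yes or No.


Input string: 'xapwhyy'
Prefix to check: 'xa'
First 2 characters of input: 'xa'
Match: True
Result: Yes


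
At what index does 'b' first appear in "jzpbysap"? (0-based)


Input string: 'jzpbysap'
Target: 'b'
Scanning left to right: s[0]='j', s[1]='z', s[2]='p', s[3]='b'
First match at index: 3


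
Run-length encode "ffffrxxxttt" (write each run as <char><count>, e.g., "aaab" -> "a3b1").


Input: 'ffffrxxxttt'
Operation: identify consecutive runs
Runs: 'ffff' -> f4, 'r' -> r1, 'xxx' -> x3, 'ttt' -> t3
Encoded: f4r1x3t3


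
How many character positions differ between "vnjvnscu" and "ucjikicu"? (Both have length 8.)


String 1: 'vnjvnscu'
String 2: 'ucjikicu'
Compare each position: pos 0: 'v'!='u', pos 1: 'n'!='c', pos 2: 'j'=='j', pos 3: 'v'!='i', pos 4: 'n'!='k', pos 5: 's'!='i', pos 6: 'c'=='c', pos 7: 'u'=='u'
Differing positions: 5
Hamming distance: 5


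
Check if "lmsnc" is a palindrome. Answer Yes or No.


Input string: 'lmsnc'
Reversed: 'cnsml'
Compare pairs: s[0]='l' vs s[4]='c' (mismatch), s[1]='m' vs s[3]='n' (mismatch)
Palindrome: No


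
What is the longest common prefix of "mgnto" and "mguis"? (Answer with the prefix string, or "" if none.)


String 1: 'mgnto'
String 2: 'mguis'
Compare position by position:
pos 0: 'm' vs 'm' match
pos 1: 'g' vs 'g' match
pos 2: 'n' vs 'u' differ -> stop
Longest common prefix: "mg" (length 2)


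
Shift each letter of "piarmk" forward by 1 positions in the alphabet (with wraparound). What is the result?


Input: 'piarmk', shift = 1
Operation: for each letter, (position + 1) mod 26
Mapping: 'p'(15+1=16)->'q', 'i'(8+1=9)->'j', 'a'(0+1=1)->'b', 'r'(17+1=18)->'s', 'm'(12+1=13)->'n', 'k'(10+1=11)->'l'
Result: qjbsnl


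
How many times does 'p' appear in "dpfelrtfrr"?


Input string: 'dpfelrtfrr'
Target character: 'p'
Scan each position: s[1]='p'
Matches found at indices: 1
Total: 1


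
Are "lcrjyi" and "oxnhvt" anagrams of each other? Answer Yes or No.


String 1: 'lcrjyi' -> sorted: 'cijlry'
String 2: 'oxnhvt' -> sorted: 'hnotvx'
Compare sorted forms: 'cijlry' != 'hnotvx'
Anagram: No


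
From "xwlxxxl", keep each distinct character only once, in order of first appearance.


Input: 'xwlxxxl'
Operation: keep first occurrence of each character
Scan: s[0]='x' new -> keep; s[1]='w' new -> keep; s[2]='l' new -> keep; s[3]='x' seen -> skip; s[4]='x' seen -> skip; s[5]='x' seen -> skip; s[6]='l' seen -> skip
Result: xwl


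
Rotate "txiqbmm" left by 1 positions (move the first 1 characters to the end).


Input: 'txiqbmm', shift = 1
Operation: split at index 1 and swap parts
Front part s[0:1] = 't'
Back part s[1:] = 'xiqbmm'
Rotated = back + front = 'xiqbmm' + 't'
Result: xiqbmmt


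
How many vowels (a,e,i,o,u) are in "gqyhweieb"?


Input string: 'gqyhweieb'
Operation: count vowels (a, e, i, o, u)
Scan: s[0]='g', s[1]='q', s[2]='y', s[3]='h', s[4]='w', s[5]='e' (vowel), s[6]='i' (vowel), s[7]='e' (vowel), s[8]='b'
Vowels found: 3
Result: 3


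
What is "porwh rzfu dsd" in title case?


Input string: 'porwh rzfu dsd'
Operation: capitalize first letter of each word
Word transformations: 'porwh'->'Porwh', 'rzfu'->'Rzfu', 'dsd'->'Dsd'
Result: Porwh Rzfu Dsd


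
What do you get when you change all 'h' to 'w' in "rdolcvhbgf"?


Input string: 'rdolcvhbgf'
Operation: replace 'h' with 'w'
Positions of 'h': 6
After replacement: rdolcvwbgf


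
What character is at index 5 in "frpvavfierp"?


Input string: 'frpvavfierp'
Operation: get character at index 5
Index mapping: s[0]='f', s[1]='r', s[2]='p', s[3]='v', s[4]='a', s[5]='v'
Result: 'v'


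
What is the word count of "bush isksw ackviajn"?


Input string: 'bush isksw ackviajn'
Operation: split by spaces
Words found: 'bush', 'isksw', 'ackviajn'
Word count: 3


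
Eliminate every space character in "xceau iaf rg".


Input string: 'xceau iaf rg'
Operation: remove all spaces
Words: 'xceau', 'iaf', 'rg'
Join without spaces: xceauiafrg


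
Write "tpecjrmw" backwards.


Input string: 'tpecjrmw'
Operation: reverse character order
Original order: 't' -> 'p' -> 'e' -> 'c' -> 'j' -> 'r' -> 'm' -> 'w'
Reversed order: 'w' -> 'm' -> 'r' -> 'j' -> 'c' -> 'e' -> 'p' -> 't'
Result: wmrjcept


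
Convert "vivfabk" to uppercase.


Input string: 'vivfabk'
Operation: convert each letter to uppercase
Mapping: 'v'->'V', 'i'->'I', 'v'->'V', 'f'->'F', 'a'->'A', 'b'->'B', 'k'->'K'
Result: VIVFABK


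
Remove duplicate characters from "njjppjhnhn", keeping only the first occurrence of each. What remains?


Input: 'njjppjhnhn'
Operation: keep first occurrence of each character
Scan: s[0]='n' new -> keep; s[1]='j' new -> keep; s[2]='j' seen -> skip; s[3]='p' new -> keep; s[4]='p' seen -> skip; s[5]='j' seen -> skip; s[6]='h' new -> keep; s[7]='n' seen -> skip; s[8]='h' seen -> skip; s[9]='n' seen -> skip
Result: njph


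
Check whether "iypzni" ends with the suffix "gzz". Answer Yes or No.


Input string: 'iypzni'
Suffix to check: 'gzz'
Last 3 characters of input: 'zni'
Match: False
Result: No


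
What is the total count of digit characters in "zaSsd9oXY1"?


Input string: 'zaSsd9oXY1'
Operation: count digit characters (0-9)
Scan: 'z', 'a', 'S', 's', 'd', '9'(digit), 'o', 'X', 'Y', '1'(digit)
Digits found: 2
Result: 2


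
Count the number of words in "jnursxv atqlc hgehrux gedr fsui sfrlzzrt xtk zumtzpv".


Input string: 'jnursxv atqlc hgehrux gedr fsui sfrlzzrt xtk zumtzpv'
Operation: split by spaces
Words found: 'jnursxv', 'atqlc', 'hgehrux', 'gedr', 'fsui', 'sfrlzzrt', 'xtk', 'zumtzpv'
Word count: 8


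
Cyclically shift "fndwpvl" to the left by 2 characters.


Input: 'fndwpvl', shift = 2
Operation: split at index 2 and swap parts
Front part s[0:2] = 'fn'
Back part s[2:] = 'dwpvl'
Rotated = back + front = 'dwpvl' + 'fn'
Result: dwpvlfn


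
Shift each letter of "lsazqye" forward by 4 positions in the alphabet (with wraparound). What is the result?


Input: 'lsazqye', shift = 4
Operation: for each letter, (position + 4) mod 26
Mapping: 'l'(11+4=15)->'p', 's'(18+4=22)->'w', 'a'(0+4=4)->'e', 'z'(25+4=29, 29 mod 26=3)->'d', 'q'(16+4=20)->'u', 'y'(24+4=28, 28 mod 26=2)->'c', 'e'(4+4=8)->'i'
Result: pweduci


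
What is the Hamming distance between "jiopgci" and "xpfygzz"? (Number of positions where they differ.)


String 1: 'jiopgci'
String 2: 'xpfygzz'
Compare each position: pos 0: 'j'!='x', pos 1: 'i'!='p', pos 2: 'o'!='f', pos 3: 'p'!='y', pos 4: 'g'=='g', pos 5: 'c'!='z', pos 6: 'i'!='z'
Differing positions: 6
Hamming distance: 6


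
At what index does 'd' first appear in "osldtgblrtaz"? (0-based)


Input string: 'osldtgblrtaz'
Target: 'd'
Scanning left to right: s[0]='o', s[1]='s', s[2]='l', s[3]='d'
First match at index: 3


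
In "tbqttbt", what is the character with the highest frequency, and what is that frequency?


Input: 'tbqttbt'
Operation: tally each character
Counts: 'b':2, 'q':1, 't':4
Maximum: 't' appears 4 times


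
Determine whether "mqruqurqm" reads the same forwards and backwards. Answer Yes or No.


Input string: 'mqruqurqm'
Reversed: 'mqruqurqm'
Compare pairs: s[0]='m' vs s[8]='m' (match), s[1]='q' vs s[7]='q' (match), s[2]='r' vs s[6]='r' (match), s[3]='u' vs s[5]='u' (match)
Palindrome: Yes


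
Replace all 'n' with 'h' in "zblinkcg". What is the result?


Input string: 'zblinkcg'
Operation: replace 'n' with 'h'
Positions of 'n': 4
After replacement: zblihkcg


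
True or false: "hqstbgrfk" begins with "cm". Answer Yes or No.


Input string: 'hqstbgrfk'
Prefix to check: 'cm'
First 2 characters of input: 'hq'
Match: False
Result: No


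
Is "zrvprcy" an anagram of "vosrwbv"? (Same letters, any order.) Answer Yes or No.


String 1: 'vosrwbv' -> sorted: 'borsvvw'
String 2: 'zrvprcy' -> sorted: 'cprrvyz'
Compare sorted forms: 'borsvvw' != 'cprrvyz'
Anagram: No


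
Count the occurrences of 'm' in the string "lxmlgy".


Input string: 'lxmlgy'
Target character: 'm'
Scan each position: s[2]='m'
Matches found at indices: 2
Total: 1


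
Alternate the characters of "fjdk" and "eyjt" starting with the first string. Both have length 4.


String 1: 'fjdk'
String 2: 'eyjt'
Operation: alternate characters
Pairs: 'f'+'e', 'j'+'y', 'd'+'j', 'k'+'t'
Result: fejydjkt


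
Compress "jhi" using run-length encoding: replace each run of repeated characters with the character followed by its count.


Input: 'jhi'
Operation: identify consecutive runs
Runs: 'j' -> j1, 'h' -> h1, 'i' -> i1
Encoded: j1h1i1


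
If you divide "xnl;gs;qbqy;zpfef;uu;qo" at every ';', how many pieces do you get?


Input string: 'xnl;gs;qbqy;zpfef;uu;qo'
Delimiter: ';'
Split result: 'xnl', 'gs', 'qbqy', 'zpfef', 'uu', 'qo'
Number of parts: 6


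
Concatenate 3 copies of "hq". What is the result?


Input string: 'hq'
Operation: repeat 3 times
Concatenation: 'hq' + 'hq' + 'hq'
Result: hqhqhq


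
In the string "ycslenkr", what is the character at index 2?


Input string: 'ycslenkr'
Operation: get character at index 2
Index mapping: s[0]='y', s[1]='c', s[2]='s'
Result: 's'


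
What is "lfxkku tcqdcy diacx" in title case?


Input string: 'lfxkku tcqdcy diacx'
Operation: capitalize first letter of each word
Word transformations: 'lfxkku'->'Lfxkku', 'tcqdcy'->'Tcqdcy', 'diacx'->'Diacx'
Result: Lfxkku Tcqdcy Diacx


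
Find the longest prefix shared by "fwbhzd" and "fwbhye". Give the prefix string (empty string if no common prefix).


String 1: 'fwbhzd'
String 2: 'fwbhye'
Compare position by position:
pos 0: 'f' vs 'f' match
pos 1: 'w' vs 'w' match
pos 2: 'b' vs 'b' match
pos 3: 'h' vs 'h' match
pos 4: 'z' vs 'y' differ -> stop
Longest common prefix: "fwbh" (length 4)


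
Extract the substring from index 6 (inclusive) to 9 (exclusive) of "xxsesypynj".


Input string: 'xxsesypynj'
Operation: slice [6:9]
Extract characters: s[6]='p', s[7]='y', s[8]='n'
Result: pyn


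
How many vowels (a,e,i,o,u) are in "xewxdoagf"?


Input string: 'xewxdoagf'
Operation: count vowels (a, e, i, o, u)
Scan: s[0]='x', s[1]='e' (vowel), s[2]='w', s[3]='x', s[4]='d', s[5]='o' (vowel), s[6]='a' (vowel), s[7]='g', s[8]='f'
Vowels found: 3
Result: 3


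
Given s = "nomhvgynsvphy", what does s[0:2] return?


Input string: 'nomhvgynsvphy'
Operation: slice [0:2]
Extract characters: s[0]='n', s[1]='o'
Result: no


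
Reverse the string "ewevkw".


Input string: 'ewevkw'
Operation: reverse character order
Original order: 'e' -> 'w' -> 'e' -> 'v' -> 'k' -> 'w'
Reversed order: 'w' -> 'k' -> 'v' -> 'e' -> 'w' -> 'e'
Result: wkvewe


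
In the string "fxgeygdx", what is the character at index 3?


Input string: 'fxgeygdx'
Operation: get character at index 3
Index mapping: s[0]='f', s[1]='x', s[2]='g', s[3]='e'
Result: 'e'


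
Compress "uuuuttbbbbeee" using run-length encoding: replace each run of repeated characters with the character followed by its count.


Input: 'uuuuttbbbbeee'
Operation: identify consecutive runs
Runs: 'uuuu' -> u4, 'tt' -> t2, 'bbbb' -> b4, 'eee' -> e3
Encoded: u4t2b4e3


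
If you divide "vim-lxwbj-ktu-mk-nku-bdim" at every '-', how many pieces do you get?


Input string: 'vim-lxwbj-ktu-mk-nku-bdim'
Delimiter: '-'
Split result: 'vim', 'lxwbj', 'ktu', 'mk', 'nku', 'bdim'
Number of parts: 6


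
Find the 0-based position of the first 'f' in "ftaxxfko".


Input string: 'ftaxxfko'
Target: 'f'
Scanning left to right: s[0]='f'
First match at index: 0


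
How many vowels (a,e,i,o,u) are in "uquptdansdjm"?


Input string: 'uquptdansdjm'
Operation: count vowels (a, e, i, o, u)
Scan: s[0]='u' (vowel), s[1]='q', s[2]='u' (vowel), s[3]='p', s[4]='t', s[5]='d', s[6]='a' (vowel), s[7]='n', s[8]='s', s[9]='d', s[10]='j', s[11]='m'
Vowels found: 3
Result: 3


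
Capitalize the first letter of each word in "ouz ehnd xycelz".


Input string: 'ouz ehnd xycelz'
Operation: capitalize first letter of each word
Word transformations: 'ouz'->'Ouz', 'ehnd'->'Ehnd', 'xycelz'->'Xycelz'
Result: Ouz Ehnd Xycelz


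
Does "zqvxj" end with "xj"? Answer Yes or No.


Input string: 'zqvxj'
Suffix to check: 'xj'
Last 2 characters of input: 'xj'
Match: True
Result: Yes


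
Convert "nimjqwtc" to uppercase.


Input string: 'nimjqwtc'
Operation: convert each letter to uppercase
Mapping: 'n'->'N', 'i'->'I', 'm'->'M', 'j'->'J', 'q'->'Q', 'w'->'W', 't'->'T', 'c'->'C'
Result: NIMJQWTC


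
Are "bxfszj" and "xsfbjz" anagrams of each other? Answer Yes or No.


String 1: 'bxfszj' -> sorted: 'bfjsxz'
String 2: 'xsfbjz' -> sorted: 'bfjsxz'
Compare sorted forms: 'bfjsxz' == 'bfjsxz'
Anagram: Yes


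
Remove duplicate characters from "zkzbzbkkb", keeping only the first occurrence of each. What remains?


Input: 'zkzbzbkkb'
Operation: keep first occurrence of each character
Scan: s[0]='z' new -> keep; s[1]='k' new -> keep; s[2]='z' seen -> skip; s[3]='b' new -> keep; s[4]='z' seen -> skip; s[5]='b' seen -> skip; s[6]='k' seen -> skip; s[7]='k' seen -> skip; s[8]='b' seen -> skip
Result: zkb


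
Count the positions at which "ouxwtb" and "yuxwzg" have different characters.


String 1: 'ouxwtb'
String 2: 'yuxwzg'
Compare each position: pos 0: 'o'!='y', pos 1: 'u'=='u', pos 2: 'x'=='x', pos 3: 'w'=='w', pos 4: 't'!='z', pos 5: 'b'!='g'
Differing positions: 3
Hamming distance: 3


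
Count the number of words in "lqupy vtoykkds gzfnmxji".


Input string: 'lqupy vtoykkds gzfnmxji'
Operation: split by spaces
Words found: 'lqupy', 'vtoykkds', 'gzfnmxji'
Word count: 3


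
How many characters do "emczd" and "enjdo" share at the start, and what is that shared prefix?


String 1: 'emczd'
String 2: 'enjdo'
Compare position by position:
pos 0: 'e' vs 'e' match
pos 1: 'm' vs 'n' differ -> stop
Longest common prefix: "e" (length 1)


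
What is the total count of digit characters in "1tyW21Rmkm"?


Input string: '1tyW21Rmkm'
Operation: count digit characters (0-9)
Scan: '1'(digit), 't', 'y', 'W', '2'(digit), '1'(digit), 'R', 'm', 'k', 'm'
Digits found: 3
Result: 3


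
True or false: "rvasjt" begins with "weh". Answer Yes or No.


Input string: 'rvasjt'
Prefix to check: 'weh'
First 3 characters of input: 'rva'
Match: False
Result: No


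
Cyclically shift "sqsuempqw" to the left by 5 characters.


Input: 'sqsuempqw', shift = 5
Operation: split at index 5 and swap parts
Front part s[0:5] = 'sqsue'
Back part s[5:] = 'mpqw'
Rotated = back + front = 'mpqw' + 'sqsue'
Result: mpqwsqsue


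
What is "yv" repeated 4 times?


Input string: 'yv'
Operation: repeat 4 times
Concatenation: 'yv' + 'yv' + 'yv' + 'yv'
Result: yvyvyvyv


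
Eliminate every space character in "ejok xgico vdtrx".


Input string: 'ejok xgico vdtrx'
Operation: remove all spaces
Words: 'ejok', 'xgico', 'vdtrx'
Join without spaces: ejokxgicovdtrx


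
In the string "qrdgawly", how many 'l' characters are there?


Input string: 'qrdgawly'
Target character: 'l'
Scan each position: s[6]='l'
Matches found at indices: 6
Total: 1


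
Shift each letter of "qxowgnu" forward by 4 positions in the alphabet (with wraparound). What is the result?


Input: 'qxowgnu', shift = 4
Operation: for each letter, (position + 4) mod 26
Mapping: 'q'(16+4=20)->'u', 'x'(23+4=27, 27 mod 26=1)->'b', 'o'(14+4=18)->'s', 'w'(22+4=26, 26 mod 26=0)->'a', 'g'(6+4=10)->'k', 'n'(13+4=17)->'r', 'u'(20+4=24)->'y'
Result: ubsakry


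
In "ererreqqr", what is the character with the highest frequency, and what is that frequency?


Input: 'ererreqqr'
Operation: tally each character
Counts: 'e':3, 'q':2, 'r':4
Maximum: 'r' appears 4 times


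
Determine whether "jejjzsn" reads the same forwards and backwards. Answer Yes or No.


Input string: 'jejjzsn'
Reversed: 'nszjjej'
Compare pairs: s[0]='j' vs s[6]='n' (mismatch), s[1]='e' vs s[5]='s' (mismatch), s[2]='j' vs s[4]='z' (mismatch)
Palindrome: No


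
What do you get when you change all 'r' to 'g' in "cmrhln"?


Input string: 'cmrhln'
Operation: replace 'r' with 'g'
Positions of 'r': 2
After replacement: cmghln


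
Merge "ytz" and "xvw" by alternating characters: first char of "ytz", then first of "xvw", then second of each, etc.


String 1: 'ytz'
String 2: 'xvw'
Operation: alternate characters
Pairs: 'y'+'x', 't'+'v', 'z'+'w'
Result: yxtvzw


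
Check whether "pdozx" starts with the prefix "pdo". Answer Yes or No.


Input string: 'pdozx'
Prefix to check: 'pdo'
First 3 characters of input: 'pdo'
Match: True
Result: Yes


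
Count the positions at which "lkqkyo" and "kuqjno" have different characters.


String 1: 'lkqkyo'
String 2: 'kuqjno'
Compare each position: pos 0: 'l'!='k', pos 1: 'k'!='u', pos 2: 'q'=='q', pos 3: 'k'!='j', pos 4: 'y'!='n', pos 5: 'o'=='o'
Differing positions: 4
Hamming distance: 4


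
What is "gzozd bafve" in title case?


Input string: 'gzozd bafve'
Operation: capitalize first letter of each word
Word transformations: 'gzozd'->'Gzozd', 'bafve'->'Bafve'
Result: Gzozd Bafve


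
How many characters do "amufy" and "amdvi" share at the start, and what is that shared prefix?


String 1: 'amufy'
String 2: 'amdvi'
Compare position by position:
pos 0: 'a' vs 'a' match
pos 1: 'm' vs 'm' match
pos 2: 'u' vs 'd' differ -> stop
Longest common prefix: "am" (length 2)


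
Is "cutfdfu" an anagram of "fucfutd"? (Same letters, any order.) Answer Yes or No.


String 1: 'fucfutd' -> sorted: 'cdfftuu'
String 2: 'cutfdfu' -> sorted: 'cdfftuu'
Compare sorted forms: 'cdfftuu' == 'cdfftuu'
Anagram: Yes


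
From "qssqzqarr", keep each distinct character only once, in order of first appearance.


Input: 'qssqzqarr'
Operation: keep first occurrence of each character
Scan: s[0]='q' new -> keep; s[1]='s' new -> keep; s[2]='s' seen -> skip; s[3]='q' seen -> skip; s[4]='z' new -> keep; s[5]='q' seen -> skip; s[6]='a' new -> keep; s[7]='r' new -> keep; s[8]='r' seen -> skip
Result: qszar


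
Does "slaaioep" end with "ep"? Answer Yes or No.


Input string: 'slaaioep'
Suffix to check: 'ep'
Last 2 characters of input: 'ep'
Match: True
Result: Yes


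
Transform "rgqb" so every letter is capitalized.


Input string: 'rgqb'
Operation: convert each letter to uppercase
Mapping: 'r'->'R', 'g'->'G', 'q'->'Q', 'b'->'B'
Result: RGQB


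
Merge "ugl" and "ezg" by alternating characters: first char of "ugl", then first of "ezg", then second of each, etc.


String 1: 'ugl'
String 2: 'ezg'
Operation: alternate characters
Pairs: 'u'+'e', 'g'+'z', 'l'+'g'
Result: uegzlg


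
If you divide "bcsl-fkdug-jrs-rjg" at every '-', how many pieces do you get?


Input string: 'bcsl-fkdug-jrs-rjg'
Delimiter: '-'
Split result: 'bcsl', 'fkdug', 'jrs', 'rjg'
Number of parts: 4


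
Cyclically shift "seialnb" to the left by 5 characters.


Input: 'seialnb', shift = 5
Operation: split at index 5 and swap parts
Front part s[0:5] = 'seial'
Back part s[5:] = 'nb'
Rotated = back + front = 'nb' + 'seial'
Result: nbseial


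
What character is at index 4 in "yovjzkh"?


Input string: 'yovjzkh'
Operation: get character at index 4
Index mapping: s[0]='y', s[1]='o', s[2]='v', s[3]='j', s[4]='z'
Result: 'z'


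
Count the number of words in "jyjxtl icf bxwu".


Input string: 'jyjxtl icf bxwu'
Operation: split by spaces
Words found: 'jyjxtl', 'icf', 'bxwu'
Word count: 3


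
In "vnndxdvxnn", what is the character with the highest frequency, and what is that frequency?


Input: 'vnndxdvxnn'
Operation: tally each character
Counts: 'd':2, 'n':4, 'v':2, 'x':2
Maximum: 'n' appears 4 times


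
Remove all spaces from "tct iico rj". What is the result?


Input string: 'tct iico rj'
Operation: remove all spaces
Words: 'tct', 'iico', 'rj'
Join without spaces: tctiicorj


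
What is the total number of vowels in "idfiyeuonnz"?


Input string: 'idfiyeuonnz'
Operation: count vowels (a, e, i, o, u)
Scan: s[0]='i' (vowel), s[1]='d', s[2]='f', s[3]='i' (vowel), s[4]='y', s[5]='e' (vowel), s[6]='u' (vowel), s[7]='o' (vowel), s[8]='n', s[9]='n', s[10]='z'
Vowels found: 5
Result: 5


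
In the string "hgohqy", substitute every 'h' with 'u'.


Input string: 'hgohqy'
Operation: replace 'h' with 'u'
Positions of 'h': 0, 3
After replacement: ugouqy


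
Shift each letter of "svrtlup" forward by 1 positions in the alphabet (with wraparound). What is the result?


Input: 'svrtlup', shift = 1
Operation: for each letter, (position + 1) mod 26
Mapping: 's'(18+1=19)->'t', 'v'(21+1=22)->'w', 'r'(17+1=18)->'s', 't'(19+1=20)->'u', 'l'(11+1=12)->'m', 'u'(20+1=21)->'v', 'p'(15+1=16)->'q'
Result: twsumvq


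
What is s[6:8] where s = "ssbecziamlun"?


Input string: 'ssbecziamlun'
Operation: slice [6:8]
Extract characters: s[6]='i', s[7]='a'
Result: ia


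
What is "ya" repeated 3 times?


Input string: 'ya'
Operation: repeat 3 times
Concatenation: 'ya' + 'ya' + 'ya'
Result: yayaya


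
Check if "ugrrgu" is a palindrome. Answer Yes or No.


Input string: 'ugrrgu'
Reversed: 'ugrrgu'
Compare pairs: s[0]='u' vs s[5]='u' (match), s[1]='g' vs s[4]='g' (match), s[2]='r' vs s[3]='r' (match)
Palindrome: Yes


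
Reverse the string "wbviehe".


Input string: 'wbviehe'
Operation: reverse character order
Original order: 'w' -> 'b' -> 'v' -> 'i' -> 'e' -> 'h' -> 'e'
Reversed order: 'e' -> 'h' -> 'e' -> 'i' -> 'v' -> 'b' -> 'w'
Result: eheivbw


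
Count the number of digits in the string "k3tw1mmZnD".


Input string: 'k3tw1mmZnD'
Operation: count digit characters (0-9)
Scan: 'k', '3'(digit), 't', 'w', '1'(digit), 'm', 'm', 'Z', 'n', 'D'
Digits found: 2
Result: 2


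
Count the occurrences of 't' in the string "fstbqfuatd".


Input string: 'fstbqfuatd'
Target character: 't'
Scan each position: s[2]='t', s[8]='t'
Matches found at indices: 2, 8
Total: 2


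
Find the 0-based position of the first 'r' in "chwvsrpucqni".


Input string: 'chwvsrpucqni'
Target: 'r'
Scanning left to right: s[0]='c', s[1]='h', s[2]='w', s[3]='v', s[4]='s', s[5]='r'
First match at index: 5


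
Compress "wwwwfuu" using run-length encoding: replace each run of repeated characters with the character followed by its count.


Input: 'wwwwfuu'
Operation: identify consecutive runs
Runs: 'wwww' -> w4, 'f' -> f1, 'uu' -> u2
Encoded: w4f1u2


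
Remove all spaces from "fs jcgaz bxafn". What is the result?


Input string: 'fs jcgaz bxafn'
Operation: remove all spaces
Words: 'fs', 'jcgaz', 'bxafn'
Join without spaces: fsjcgazbxafn


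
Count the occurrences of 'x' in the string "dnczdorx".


Input string: 'dnczdorx'
Target character: 'x'
Scan each position: s[7]='x'
Matches found at indices: 7
Total: 1


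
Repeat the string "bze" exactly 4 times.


Input string: 'bze'
Operation: repeat 4 times
Concatenation: 'bze' + 'bze' + 'bze' + 'bze'
Result: bzebzebzebze


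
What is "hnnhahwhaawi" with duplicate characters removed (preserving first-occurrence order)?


Input: 'hnnhahwhaawi'
Operation: keep first occurrence of each character
Scan: s[0]='h' new -> keep; s[1]='n' new -> keep; s[2]='n' seen -> skip; s[3]='h' seen -> skip; s[4]='a' new -> keep; s[5]='h' seen -> skip; s[6]='w' new -> keep; s[7]='h' seen -> skip; s[8]='a' seen -> skip; s[9]='a' seen -> skip; s[10]='w' seen -> skip; s[11]='i' new -> keep
Result: hnawi


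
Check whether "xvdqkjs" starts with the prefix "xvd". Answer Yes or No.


Input string: 'xvdqkjs'
Prefix to check: 'xvd'
First 3 characters of input: 'xvd'
Match: True
Result: Yes


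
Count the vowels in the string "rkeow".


Input string: 'rkeow'
Operation: count vowels (a, e, i, o, u)
Scan: s[0]='r', s[1]='k', s[2]='e' (vowel), s[3]='o' (vowel), s[4]='w'
Vowels found: 2
Result: 2


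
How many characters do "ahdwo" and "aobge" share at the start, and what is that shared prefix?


String 1: 'ahdwo'
String 2: 'aobge'
Compare position by position:
pos 0: 'a' vs 'a' match
pos 1: 'h' vs 'o' differ -> stop
Longest common prefix: "a" (length 1)


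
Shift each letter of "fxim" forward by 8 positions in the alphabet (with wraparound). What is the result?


Input: 'fxim', shift = 8
Operation: for each letter, (position + 8) mod 26
Mapping: 'f'(5+8=13)->'n', 'x'(23+8=31, 31 mod 26=5)->'f', 'i'(8+8=16)->'q', 'm'(12+8=20)->'u'
Result: nfqu


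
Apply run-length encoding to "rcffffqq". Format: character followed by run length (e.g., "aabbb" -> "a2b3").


Input: 'rcffffqq'
Operation: identify consecutive runs
Runs: 'r' -> r1, 'c' -> c1, 'ffff' -> f4, 'qq' -> q2
Encoded: r1c1f4q2


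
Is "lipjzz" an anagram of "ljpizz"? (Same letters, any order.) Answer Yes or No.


String 1: 'ljpizz' -> sorted: 'ijlpzz'
String 2: 'lipjzz' -> sorted: 'ijlpzz'
Compare sorted forms: 'ijlpzz' == 'ijlpzz'
Anagram: Yes


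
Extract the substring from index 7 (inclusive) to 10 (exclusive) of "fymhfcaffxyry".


Input string: 'fymhfcaffxyry'
Operation: slice [7:10]
Extract characters: s[7]='f', s[8]='f', s[9]='x'
Result: ffx


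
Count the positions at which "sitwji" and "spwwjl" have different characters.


String 1: 'sitwji'
String 2: 'spwwjl'
Compare each position: pos 0: 's'=='s', pos 1: 'i'!='p', pos 2: 't'!='w', pos 3: 'w'=='w', pos 4: 'j'=='j', pos 5: 'i'!='l'
Differing positions: 3
Hamming distance: 3


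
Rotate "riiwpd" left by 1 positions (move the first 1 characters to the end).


Input: 'riiwpd', shift = 1
Operation: split at index 1 and swap parts
Front part s[0:1] = 'r'
Back part s[1:] = 'iiwpd'
Rotated = back + front = 'iiwpd' + 'r'
Result: iiwpdr


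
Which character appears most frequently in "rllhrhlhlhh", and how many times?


Input: 'rllhrhlhlhh'
Operation: tally each character
Counts: 'h':5, 'l':4, 'r':2
Maximum: 'h' appears 5 times
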